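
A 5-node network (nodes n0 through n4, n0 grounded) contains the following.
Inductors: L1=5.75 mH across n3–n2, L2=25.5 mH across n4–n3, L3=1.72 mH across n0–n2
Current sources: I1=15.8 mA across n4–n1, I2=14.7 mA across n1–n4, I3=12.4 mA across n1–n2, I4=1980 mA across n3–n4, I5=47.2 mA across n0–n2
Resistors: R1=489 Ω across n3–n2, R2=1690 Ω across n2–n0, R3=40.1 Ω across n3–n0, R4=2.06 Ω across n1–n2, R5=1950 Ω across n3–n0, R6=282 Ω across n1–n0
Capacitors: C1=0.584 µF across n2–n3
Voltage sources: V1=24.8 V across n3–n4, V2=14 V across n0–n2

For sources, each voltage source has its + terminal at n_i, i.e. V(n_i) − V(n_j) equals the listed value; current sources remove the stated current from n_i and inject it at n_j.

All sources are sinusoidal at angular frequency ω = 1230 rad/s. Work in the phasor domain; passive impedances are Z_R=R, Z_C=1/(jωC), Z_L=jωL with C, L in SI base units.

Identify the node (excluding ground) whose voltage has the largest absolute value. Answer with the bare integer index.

Apply KCL at each of the 4 non-ground nodes and solve the resulting linear system.
Node n1: branches {I1, R4, I2, I3, R6} → V_1 = -13.92+0.000j
Node n2: branches {L1, R1, R2, R4, I3, L3, C1, I5, V2} → V_2 = -14.00+0.000j
Node n3: branches {L1, R1, L2, R3, I4, R5, C1, V1} → V_3 = -13.52+2.432j
Node n4: branches {I1, L2, I2, I4, V1} → V_4 = -38.32+2.432j
Source currents: i(V1)=-1.979+0.7907j, i(V2)=-0.4491+6.679j

4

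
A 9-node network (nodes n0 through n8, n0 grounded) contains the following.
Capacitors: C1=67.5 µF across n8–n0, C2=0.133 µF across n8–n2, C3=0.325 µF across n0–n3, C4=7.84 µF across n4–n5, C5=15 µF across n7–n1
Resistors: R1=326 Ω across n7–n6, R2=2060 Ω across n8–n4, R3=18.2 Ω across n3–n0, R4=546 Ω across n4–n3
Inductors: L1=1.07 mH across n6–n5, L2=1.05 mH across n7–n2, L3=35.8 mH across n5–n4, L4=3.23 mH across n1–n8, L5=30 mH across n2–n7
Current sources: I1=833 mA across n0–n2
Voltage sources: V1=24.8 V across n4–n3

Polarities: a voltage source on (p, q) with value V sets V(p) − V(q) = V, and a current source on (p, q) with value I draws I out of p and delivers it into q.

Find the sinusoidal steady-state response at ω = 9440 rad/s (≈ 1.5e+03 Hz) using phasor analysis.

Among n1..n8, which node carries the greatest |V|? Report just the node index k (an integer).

2

Element admittances at ω=9440 rad/s:
  Y(C1) = 0.000+0.6372j S between n8,n0
  Y(R1) = 0.003067+0.000j S between n7,n6
  Y(L1) = 0.000-0.09900j S between n6,n5
  Y(C2) = 0.000+0.001256j S between n8,n2
  Y(R2) = 0.0004854+0.000j S between n8,n4
  Y(L2) = 0.000-0.1009j S between n7,n2
  Y(C3) = 0.000+0.003068j S between n0,n3
  Y(L3) = 0.000-0.002959j S between n5,n4
  Y(C4) = 0.000+0.07401j S between n4,n5
  Y(L4) = 0.000-0.03280j S between n1,n8
  Y(L5) = 0.000-0.003531j S between n2,n7
  Y(C5) = 0.000+0.1416j S between n7,n1
  I1: injects 0.833 A into n2 (from n0)
  Y(R3) = 0.05495+0.000j S between n3,n0
  Y(R4) = 0.001832+0.000j S between n4,n3
  V1: constraint V(n4)−V(n3) = 24.8
Assemble and solve the 9×9 MNA system:
  V(n1)=1.759+27.22j  V(n2)=1.348+28.92j  V(n3)=-1.390+1.126j  V(n4)=23.41+1.126j  V(n5)=24.24+2.089j  V(n6)=23.64+1.398j  V(n7)=1.331+20.58j  V(n8)=-0.09039-1.433j
  i(V1)=-0.1253+0.05760j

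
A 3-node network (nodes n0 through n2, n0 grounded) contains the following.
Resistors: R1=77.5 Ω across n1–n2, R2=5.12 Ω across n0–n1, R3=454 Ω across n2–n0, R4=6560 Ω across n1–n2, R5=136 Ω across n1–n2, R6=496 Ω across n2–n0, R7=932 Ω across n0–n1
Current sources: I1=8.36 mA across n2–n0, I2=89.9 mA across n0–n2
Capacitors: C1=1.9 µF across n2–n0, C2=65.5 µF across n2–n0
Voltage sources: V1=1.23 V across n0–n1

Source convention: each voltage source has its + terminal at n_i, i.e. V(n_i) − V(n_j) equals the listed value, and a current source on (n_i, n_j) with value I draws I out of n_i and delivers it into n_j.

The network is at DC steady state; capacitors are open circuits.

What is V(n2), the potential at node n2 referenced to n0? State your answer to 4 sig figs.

2.292 V

MNA unknowns: 2 node voltages V₁..V_2 plus 1 source current (V1)
R1: Y=0.01290 on G[1,2]
R2: Y=0.1953 on G[0,1]
I1: z[2]−=0.00836, z[0]+=0.00836
R3: Y=0.002203 on G[2,0]
R4: Y=0.0001524 on G[1,2]
R5: Y=0.007353 on G[1,2]
C1: Y=0.000 on G[2,0]
C2: Y=0.000 on G[2,0]
R6: Y=0.002016 on G[2,0]
R7: Y=0.001073 on G[0,1]
I2: z[0]−=0.0899, z[2]+=0.0899
V1: row V0−V1=1.23, i_V1 at 0,1
solve → V1=-1.230, V2=2.292
aux → i_V1=-0.3134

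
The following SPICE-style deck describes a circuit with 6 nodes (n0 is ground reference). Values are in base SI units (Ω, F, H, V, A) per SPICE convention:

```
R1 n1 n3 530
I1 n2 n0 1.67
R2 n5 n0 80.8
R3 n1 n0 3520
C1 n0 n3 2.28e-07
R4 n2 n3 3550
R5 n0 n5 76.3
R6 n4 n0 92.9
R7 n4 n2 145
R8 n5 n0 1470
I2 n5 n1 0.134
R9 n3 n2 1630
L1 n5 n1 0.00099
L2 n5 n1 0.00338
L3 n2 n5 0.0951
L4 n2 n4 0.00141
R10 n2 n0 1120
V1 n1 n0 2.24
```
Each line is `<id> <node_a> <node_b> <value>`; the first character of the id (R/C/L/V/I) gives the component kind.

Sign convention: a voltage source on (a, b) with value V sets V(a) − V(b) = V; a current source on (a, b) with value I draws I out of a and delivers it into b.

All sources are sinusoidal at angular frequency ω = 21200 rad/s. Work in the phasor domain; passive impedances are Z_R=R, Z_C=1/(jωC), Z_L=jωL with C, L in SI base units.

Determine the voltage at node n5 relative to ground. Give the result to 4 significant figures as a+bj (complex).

Element admittances at ω=21200 rad/s:
  Y(R1) = 0.001887+0.000j S between n1,n3
  I1: injects 1.67 A into n0 (from n2)
  Y(R2) = 0.01238+0.000j S between n5,n0
  Y(R3) = 0.0002841+0.000j S between n1,n0
  Y(C1) = 0.000+0.004834j S between n0,n3
  Y(R4) = 0.0002817+0.000j S between n2,n3
  Y(R5) = 0.01311+0.000j S between n0,n5
  Y(R6) = 0.01076+0.000j S between n4,n0
  Y(R7) = 0.006897+0.000j S between n4,n2
  Y(R8) = 0.0006803+0.000j S between n5,n0
  I2: injects 0.134 A into n1 (from n5)
  Y(R9) = 0.0006135+0.000j S between n3,n2
  Y(L1) = 0.000-0.04765j S between n5,n1
  Y(L2) = 0.000-0.01396j S between n5,n1
  Y(L3) = 0.000-0.0004960j S between n2,n5
  Y(L4) = 0.000-0.03345j S between n2,n4
  Y(R10) = 0.0008929+0.000j S between n2,n0
  V1: constraint V(n1)−V(n0) = 2.24
Assemble and solve the 6×6 MNA system:
  V(n1)=2.240+0.000j  V(n2)=-140.3-39.16j  V(n3)=-16.30+15.72j  V(n4)=-131.5+1.346j  V(n5)=0.05150-2.492j
  i(V1)=-0.05516+0.1645j

0.05150-2.492j V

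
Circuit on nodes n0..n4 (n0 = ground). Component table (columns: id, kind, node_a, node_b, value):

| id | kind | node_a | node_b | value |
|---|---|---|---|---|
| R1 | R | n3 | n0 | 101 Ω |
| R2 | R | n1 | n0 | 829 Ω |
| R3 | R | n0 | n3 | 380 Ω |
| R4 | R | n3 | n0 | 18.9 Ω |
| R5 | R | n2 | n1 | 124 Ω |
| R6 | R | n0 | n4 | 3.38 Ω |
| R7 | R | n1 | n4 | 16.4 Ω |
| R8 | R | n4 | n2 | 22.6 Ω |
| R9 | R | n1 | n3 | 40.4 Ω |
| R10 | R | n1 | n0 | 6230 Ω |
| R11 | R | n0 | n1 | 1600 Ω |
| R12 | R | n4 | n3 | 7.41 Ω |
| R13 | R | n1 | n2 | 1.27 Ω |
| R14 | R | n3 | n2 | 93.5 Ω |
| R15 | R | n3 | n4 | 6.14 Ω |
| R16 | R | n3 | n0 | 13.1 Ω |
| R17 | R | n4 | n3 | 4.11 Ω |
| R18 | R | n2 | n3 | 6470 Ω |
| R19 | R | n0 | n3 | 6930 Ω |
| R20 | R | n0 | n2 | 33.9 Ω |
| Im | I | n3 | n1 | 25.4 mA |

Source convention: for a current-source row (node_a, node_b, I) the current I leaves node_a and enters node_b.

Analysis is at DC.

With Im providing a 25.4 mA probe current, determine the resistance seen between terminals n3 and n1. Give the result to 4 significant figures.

R_eq = 6.967 Ω

MNA unknowns: 4 node voltages V₁..V_4
R1: Y=0.009901 on G[3,0]
R2: Y=0.001206 on G[1,0]
R3: Y=0.002632 on G[0,3]
R4: Y=0.05291 on G[3,0]
R5: Y=0.008065 on G[2,1]
R6: Y=0.2959 on G[0,4]
R7: Y=0.06098 on G[1,4]
R8: Y=0.04425 on G[4,2]
R9: Y=0.02475 on G[1,3]
R10: Y=0.0001605 on G[1,0]
R11: Y=0.0006250 on G[0,1]
R12: Y=0.1350 on G[4,3]
R13: Y=0.7874 on G[1,2]
R14: Y=0.01070 on G[3,2]
R15: Y=0.1629 on G[3,4]
R16: Y=0.07634 on G[3,0]
R17: Y=0.2433 on G[4,3]
R18: Y=0.0001546 on G[2,3]
R19: Y=0.0001443 on G[0,3]
R20: Y=0.02950 on G[0,2]
Im: z[3]−=0.0254, z[1]+=0.0254
solve → V1=0.1483, V2=0.1337, V3=-0.02865, V4=-0.0005810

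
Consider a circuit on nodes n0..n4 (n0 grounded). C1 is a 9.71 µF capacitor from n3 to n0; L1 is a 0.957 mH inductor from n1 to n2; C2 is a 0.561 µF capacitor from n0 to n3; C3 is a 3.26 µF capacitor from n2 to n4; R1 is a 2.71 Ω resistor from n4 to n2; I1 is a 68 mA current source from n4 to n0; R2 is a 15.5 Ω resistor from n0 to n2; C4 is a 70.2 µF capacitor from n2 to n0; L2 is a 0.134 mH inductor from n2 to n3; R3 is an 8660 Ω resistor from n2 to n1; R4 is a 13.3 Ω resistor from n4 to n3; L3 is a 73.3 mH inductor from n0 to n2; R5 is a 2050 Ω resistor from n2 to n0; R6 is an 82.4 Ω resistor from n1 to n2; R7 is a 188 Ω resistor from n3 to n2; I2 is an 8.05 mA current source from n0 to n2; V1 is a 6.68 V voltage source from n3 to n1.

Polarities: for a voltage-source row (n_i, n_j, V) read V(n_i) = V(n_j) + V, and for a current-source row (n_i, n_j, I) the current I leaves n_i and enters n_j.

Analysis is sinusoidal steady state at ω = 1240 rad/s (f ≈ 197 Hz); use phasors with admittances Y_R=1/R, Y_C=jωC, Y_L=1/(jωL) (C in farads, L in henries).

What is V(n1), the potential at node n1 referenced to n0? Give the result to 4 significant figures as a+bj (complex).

-6.257+0.3847j V

Apply KCL at each of the 4 non-ground nodes and solve the resulting linear system.
Node n1: branches {L1, R3, R6, V1} → V_1 = -6.257+0.3847j
Node n2: branches {L1, C3, R1, R2, C4, L2, R3, L3, R5, R6, R7, I2} → V_2 = -0.3985+0.3833j
Node n3: branches {C1, C2, L2, R4, R7, V1} → V_3 = 0.4228+0.3847j
Node n4: branches {C3, R1, I1, R4} → V_4 = -0.4125+0.3837j
Source currents: i(V1)=-0.07061+4.937j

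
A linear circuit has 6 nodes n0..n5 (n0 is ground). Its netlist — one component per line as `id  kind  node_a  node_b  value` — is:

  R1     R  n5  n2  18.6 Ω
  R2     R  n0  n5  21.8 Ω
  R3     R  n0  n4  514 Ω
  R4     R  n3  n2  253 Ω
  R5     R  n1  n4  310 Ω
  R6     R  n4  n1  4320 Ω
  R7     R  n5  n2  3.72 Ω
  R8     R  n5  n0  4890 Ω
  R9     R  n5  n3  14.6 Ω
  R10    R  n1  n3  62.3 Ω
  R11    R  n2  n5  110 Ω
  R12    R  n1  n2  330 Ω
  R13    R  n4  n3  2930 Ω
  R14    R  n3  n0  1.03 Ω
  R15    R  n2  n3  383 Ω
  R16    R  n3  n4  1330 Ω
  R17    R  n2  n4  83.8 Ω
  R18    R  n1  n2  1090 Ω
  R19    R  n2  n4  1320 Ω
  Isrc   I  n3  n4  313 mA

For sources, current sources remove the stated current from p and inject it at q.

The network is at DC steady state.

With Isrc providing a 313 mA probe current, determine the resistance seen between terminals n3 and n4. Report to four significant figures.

R_eq = 58.81 Ω

Element admittances at DC:
  Y(R1) = 0.05376 S between n5,n2
  Y(R2) = 0.04587 S between n0,n5
  Y(R3) = 0.001946 S between n0,n4
  Y(R4) = 0.003953 S between n3,n2
  Y(R5) = 0.003226 S between n1,n4
  Y(R6) = 0.0002315 S between n4,n1
  Y(R7) = 0.2688 S between n5,n2
  Y(R8) = 0.0002045 S between n5,n0
  Y(R9) = 0.06849 S between n5,n3
  Y(R10) = 0.01605 S between n1,n3
  Y(R11) = 0.009091 S between n2,n5
  Y(R12) = 0.003030 S between n1,n2
  Y(R13) = 0.0003413 S between n4,n3
  Y(R14) = 0.9709 S between n3,n0
  Y(R15) = 0.002611 S between n2,n3
  Y(R16) = 0.0007519 S between n3,n4
  Y(R17) = 0.01193 S between n2,n4
  Y(R18) = 0.0009174 S between n1,n2
  Y(R19) = 0.0007576 S between n2,n4
  Isrc: injects 0.313 A into n4 (from n3)
Assemble and solve the 5×5 MNA system:
  V(n1)=2.988  V(n2)=2.192  V(n3)=-0.1131  V(n4)=18.29  V(n5)=1.612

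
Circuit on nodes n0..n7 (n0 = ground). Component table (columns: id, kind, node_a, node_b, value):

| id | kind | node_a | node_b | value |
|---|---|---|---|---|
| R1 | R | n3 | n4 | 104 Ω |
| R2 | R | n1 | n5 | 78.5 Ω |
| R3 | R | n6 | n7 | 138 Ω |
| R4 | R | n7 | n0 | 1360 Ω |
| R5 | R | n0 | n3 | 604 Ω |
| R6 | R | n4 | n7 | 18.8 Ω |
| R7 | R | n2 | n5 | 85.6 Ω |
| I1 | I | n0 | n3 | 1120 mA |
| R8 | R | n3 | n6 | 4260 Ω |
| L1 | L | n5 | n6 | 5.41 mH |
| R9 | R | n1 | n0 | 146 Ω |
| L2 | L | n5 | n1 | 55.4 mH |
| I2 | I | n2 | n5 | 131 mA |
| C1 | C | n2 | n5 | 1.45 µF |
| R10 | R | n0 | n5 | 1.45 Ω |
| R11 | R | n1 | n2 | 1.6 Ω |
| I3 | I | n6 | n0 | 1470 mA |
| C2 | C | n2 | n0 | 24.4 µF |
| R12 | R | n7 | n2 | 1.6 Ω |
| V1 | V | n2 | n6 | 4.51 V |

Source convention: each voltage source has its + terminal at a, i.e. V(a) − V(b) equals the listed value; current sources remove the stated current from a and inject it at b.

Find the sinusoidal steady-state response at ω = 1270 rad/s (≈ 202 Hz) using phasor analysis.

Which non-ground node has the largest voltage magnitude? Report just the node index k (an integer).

Element admittances at ω=1270 rad/s:
  Y(R1) = 0.009615+0.000j S between n3,n4
  Y(R2) = 0.01274+0.000j S between n1,n5
  Y(R3) = 0.007246+0.000j S between n6,n7
  Y(R4) = 0.0007353+0.000j S between n7,n0
  Y(R5) = 0.001656+0.000j S between n0,n3
  Y(R6) = 0.05319+0.000j S between n4,n7
  Y(R7) = 0.01168+0.000j S between n2,n5
  I1: injects 1.12 A into n3 (from n0)
  Y(R8) = 0.0002347+0.000j S between n3,n6
  Y(L1) = 0.000-0.1455j S between n5,n6
  Y(R9) = 0.006849+0.000j S between n1,n0
  Y(L2) = 0.000-0.01421j S between n5,n1
  I2: injects 0.131 A into n5 (from n2)
  Y(C1) = 0.000+0.001842j S between n2,n5
  Y(R10) = 0.6897+0.000j S between n0,n5
  Y(R11) = 0.6250+0.000j S between n1,n2
  I3: injects 1.47 A into n0 (from n6)
  Y(C2) = 0.000+0.03099j S between n2,n0
  Y(R12) = 0.6250+0.000j S between n7,n2
  V1: constraint V(n2)−V(n6) = 4.51
Assemble and solve the 8×8 MNA system:
  V(n1)=2.289-5.872j  V(n2)=2.250-6.132j  V(n3)=114.5-5.104j  V(n4)=20.60-5.958j  V(n5)=-1.085-0.02401j  V(n6)=-2.260-6.132j  V(n7)=3.622-6.112j
  i(V1)=0.5110+0.1707j

3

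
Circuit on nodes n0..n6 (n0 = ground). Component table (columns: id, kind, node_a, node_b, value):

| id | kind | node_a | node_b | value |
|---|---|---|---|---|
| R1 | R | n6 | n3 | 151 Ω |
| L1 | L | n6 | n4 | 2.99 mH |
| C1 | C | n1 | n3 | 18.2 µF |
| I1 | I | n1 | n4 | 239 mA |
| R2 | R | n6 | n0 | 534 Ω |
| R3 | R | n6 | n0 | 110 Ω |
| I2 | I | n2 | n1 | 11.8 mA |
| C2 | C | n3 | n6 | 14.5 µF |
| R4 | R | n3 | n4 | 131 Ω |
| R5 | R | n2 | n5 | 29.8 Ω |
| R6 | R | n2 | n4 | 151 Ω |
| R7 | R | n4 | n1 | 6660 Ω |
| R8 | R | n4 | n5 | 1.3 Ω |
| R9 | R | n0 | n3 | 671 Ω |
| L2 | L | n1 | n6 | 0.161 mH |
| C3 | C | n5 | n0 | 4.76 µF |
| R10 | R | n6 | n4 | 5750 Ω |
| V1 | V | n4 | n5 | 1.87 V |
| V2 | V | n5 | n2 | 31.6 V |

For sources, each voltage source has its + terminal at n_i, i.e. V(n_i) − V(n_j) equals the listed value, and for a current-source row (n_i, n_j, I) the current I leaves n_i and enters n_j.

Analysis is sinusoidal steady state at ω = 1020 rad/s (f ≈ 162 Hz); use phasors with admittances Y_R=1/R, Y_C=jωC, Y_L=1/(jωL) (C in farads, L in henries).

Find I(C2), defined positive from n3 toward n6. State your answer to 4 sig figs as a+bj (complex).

Apply KCL at each of the 6 non-ground nodes and solve the resulting linear system.
Node n1: branches {C1, I1, I2, R7, L2} → V_1 = 0.4747+0.5015j
Node n2: branches {I2, R5, R6, V2} → V_2 = -33.00+1.253j
Node n3: branches {R1, C1, C2, R4, R9} → V_3 = 0.5883+0.5939j
Node n4: branches {L1, I1, R4, R6, R7, R8, R10, V1} → V_4 = 0.4704+1.253j
Node n5: branches {R5, R8, C3, V1, V2} → V_5 = -1.400+1.253j
Node n6: branches {R1, L1, R2, R3, C2, L2, R10} → V_6 = 0.4750+0.5391j
Source currents: i(V1)=-1.654-0.006795j, i(V2)=-1.270+0.000j

-0.0008112+0.001675j A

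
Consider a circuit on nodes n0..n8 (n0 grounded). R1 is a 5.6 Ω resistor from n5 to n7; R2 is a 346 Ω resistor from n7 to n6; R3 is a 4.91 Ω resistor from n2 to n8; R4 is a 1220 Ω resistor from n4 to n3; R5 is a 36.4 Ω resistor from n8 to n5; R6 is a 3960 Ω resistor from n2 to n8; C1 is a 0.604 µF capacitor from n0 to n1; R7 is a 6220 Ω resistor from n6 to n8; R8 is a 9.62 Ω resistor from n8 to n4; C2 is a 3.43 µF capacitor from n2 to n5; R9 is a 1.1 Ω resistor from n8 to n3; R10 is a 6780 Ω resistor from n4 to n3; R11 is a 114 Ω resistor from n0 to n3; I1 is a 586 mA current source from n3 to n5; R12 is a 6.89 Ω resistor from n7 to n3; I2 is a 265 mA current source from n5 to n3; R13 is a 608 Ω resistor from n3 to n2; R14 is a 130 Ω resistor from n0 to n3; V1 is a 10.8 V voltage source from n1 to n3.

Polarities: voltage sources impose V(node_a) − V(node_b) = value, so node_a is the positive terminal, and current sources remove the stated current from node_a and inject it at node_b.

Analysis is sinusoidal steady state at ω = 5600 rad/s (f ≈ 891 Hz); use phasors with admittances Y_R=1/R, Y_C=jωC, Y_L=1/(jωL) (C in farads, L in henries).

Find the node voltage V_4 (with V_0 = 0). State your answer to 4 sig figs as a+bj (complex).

Element admittances at ω=5600 rad/s:
  Y(R1) = 0.1786+0.000j S between n5,n7
  Y(R2) = 0.002890+0.000j S between n7,n6
  Y(R3) = 0.2037+0.000j S between n2,n8
  Y(R4) = 0.0008197+0.000j S between n4,n3
  Y(R5) = 0.02747+0.000j S between n8,n5
  Y(R6) = 0.0002525+0.000j S between n2,n8
  Y(C1) = 0.000+0.003382j S between n0,n1
  Y(R7) = 0.0001608+0.000j S between n6,n8
  Y(R8) = 0.1040+0.000j S between n8,n4
  Y(C2) = 0.000+0.01921j S between n2,n5
  Y(R9) = 0.9091+0.000j S between n8,n3
  Y(R10) = 0.0001475+0.000j S between n4,n3
  Y(R11) = 0.008772+0.000j S between n0,n3
  I1: injects 0.586 A into n5 (from n3)
  Y(R12) = 0.1451+0.000j S between n7,n3
  I2: injects 0.265 A into n3 (from n5)
  Y(R13) = 0.001645+0.000j S between n3,n2
  Y(R14) = 0.007692+0.000j S between n0,n3
  V1: constraint V(n1)−V(n3) = 10.8
Assemble and solve the 9×9 MNA system:
  V(n1)=10.36-2.129j  V(n2)=-0.2669-1.836j  V(n3)=-0.4374-2.129j  V(n4)=-0.3385-2.088j  V(n5)=2.435-2.601j  V(n6)=1.068-2.373j  V(n7)=1.147-2.389j  V(n8)=-0.3376-2.088j
  i(V1)=-0.007201-0.03505j

-0.3385-2.088j V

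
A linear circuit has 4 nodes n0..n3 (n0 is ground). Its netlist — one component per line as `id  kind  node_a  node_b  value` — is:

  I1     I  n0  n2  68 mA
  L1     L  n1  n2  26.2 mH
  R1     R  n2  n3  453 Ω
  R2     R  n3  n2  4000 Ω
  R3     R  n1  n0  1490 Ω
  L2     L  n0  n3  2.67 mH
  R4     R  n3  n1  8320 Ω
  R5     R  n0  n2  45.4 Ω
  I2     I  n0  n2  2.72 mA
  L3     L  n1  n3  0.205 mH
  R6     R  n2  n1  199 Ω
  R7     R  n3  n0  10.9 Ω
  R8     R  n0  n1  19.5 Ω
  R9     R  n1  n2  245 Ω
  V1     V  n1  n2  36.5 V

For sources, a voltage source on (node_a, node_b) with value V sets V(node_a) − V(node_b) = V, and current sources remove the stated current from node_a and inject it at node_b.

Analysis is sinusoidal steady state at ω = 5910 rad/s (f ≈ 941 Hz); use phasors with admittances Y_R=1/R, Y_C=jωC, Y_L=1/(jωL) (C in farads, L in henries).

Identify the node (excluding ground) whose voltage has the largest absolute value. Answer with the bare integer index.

2

MNA unknowns: 3 node voltages V₁..V_3 plus 1 source current (V1)
I1: z[0]−=0.068, z[2]+=0.068
L1: Y=0.000-0.006458j on G[1,2]
R1: Y=0.002208+0.000j on G[2,3]
R2: Y=0.0002500+0.000j on G[3,2]
R3: Y=0.0006711+0.000j on G[1,0]
L2: Y=0.000-0.06337j on G[0,3]
R4: Y=0.0001202+0.000j on G[3,1]
R5: Y=0.02203+0.000j on G[0,2]
I2: z[0]−=0.00272, z[2]+=0.00272
L3: Y=0.000-0.8254j on G[1,3]
R6: Y=0.005025+0.000j on G[2,1]
R7: Y=0.09174+0.000j on G[3,0]
R8: Y=0.05128+0.000j on G[0,1]
R9: Y=0.004082+0.000j on G[1,2]
V1: row V1−V2=36.5, i_V1 at 1,2
solve → V1=4.835+2.180j, V2=-31.67+2.180j, V3=4.637+1.445j
aux → i_V1=-1.190+0.2855j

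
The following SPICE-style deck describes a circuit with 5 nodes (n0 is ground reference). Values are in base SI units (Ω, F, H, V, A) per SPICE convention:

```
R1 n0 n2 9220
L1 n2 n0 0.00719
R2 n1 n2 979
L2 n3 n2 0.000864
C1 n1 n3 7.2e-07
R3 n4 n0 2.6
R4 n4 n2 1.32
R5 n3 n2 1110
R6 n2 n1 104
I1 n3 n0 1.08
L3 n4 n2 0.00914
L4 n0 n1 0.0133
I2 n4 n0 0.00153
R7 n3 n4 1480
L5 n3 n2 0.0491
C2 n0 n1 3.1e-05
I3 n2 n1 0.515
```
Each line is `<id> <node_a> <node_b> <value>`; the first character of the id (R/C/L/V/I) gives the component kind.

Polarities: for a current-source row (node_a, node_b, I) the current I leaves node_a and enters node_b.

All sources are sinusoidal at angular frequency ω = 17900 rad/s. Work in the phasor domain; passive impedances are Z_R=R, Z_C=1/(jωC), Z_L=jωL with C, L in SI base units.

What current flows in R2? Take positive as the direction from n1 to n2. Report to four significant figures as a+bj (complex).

Apply KCL at each of the 4 non-ground nodes and solve the resulting linear system.
Node n1: branches {R2, C1, R6, L4, C2, I3} → V_1 = -0.1823-1.239j
Node n2: branches {R1, L1, R2, L2, R4, R5, R6, L3, L5, I3} → V_2 = -6.912+0.1820j
Node n3: branches {L2, C1, R5, I1, R7, L5} → V_3 = -9.145-19.79j
Node n4: branches {R3, R4, L3, I2, R7} → V_4 = -4.588+0.1214j

0.006874-0.001452j A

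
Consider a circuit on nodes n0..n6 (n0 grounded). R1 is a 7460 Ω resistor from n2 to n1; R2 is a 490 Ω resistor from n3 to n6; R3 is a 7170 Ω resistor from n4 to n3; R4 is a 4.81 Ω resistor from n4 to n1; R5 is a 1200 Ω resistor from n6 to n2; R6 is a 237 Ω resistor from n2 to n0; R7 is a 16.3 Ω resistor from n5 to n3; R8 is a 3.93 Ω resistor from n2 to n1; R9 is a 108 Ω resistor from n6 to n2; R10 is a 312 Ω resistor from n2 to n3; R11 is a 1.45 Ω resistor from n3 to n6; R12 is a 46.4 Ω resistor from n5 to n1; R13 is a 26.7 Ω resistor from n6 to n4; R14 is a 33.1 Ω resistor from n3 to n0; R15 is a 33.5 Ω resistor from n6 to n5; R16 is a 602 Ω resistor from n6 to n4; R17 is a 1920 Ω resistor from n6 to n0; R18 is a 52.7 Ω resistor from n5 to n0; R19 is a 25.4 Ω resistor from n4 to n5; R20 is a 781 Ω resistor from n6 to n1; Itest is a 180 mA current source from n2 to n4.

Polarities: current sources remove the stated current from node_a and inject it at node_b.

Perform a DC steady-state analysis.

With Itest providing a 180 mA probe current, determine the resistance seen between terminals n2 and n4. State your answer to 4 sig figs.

Element admittances at DC:
  Y(R1) = 0.0001340 S between n2,n1
  Y(R2) = 0.002041 S between n3,n6
  Y(R3) = 0.0001395 S between n4,n3
  Y(R4) = 0.2079 S between n4,n1
  Y(R5) = 0.0008333 S between n6,n2
  Y(R6) = 0.004219 S between n2,n0
  Y(R7) = 0.06135 S between n5,n3
  Y(R8) = 0.2545 S between n2,n1
  Y(R9) = 0.009259 S between n6,n2
  Y(R10) = 0.003205 S between n2,n3
  Y(R11) = 0.6897 S between n3,n6
  Y(R12) = 0.02155 S between n5,n1
  Y(R13) = 0.03745 S between n6,n4
  Y(R14) = 0.03021 S between n3,n0
  Y(R15) = 0.02985 S between n6,n5
  Y(R16) = 0.001661 S between n6,n4
  Y(R17) = 0.0005208 S between n6,n0
  Y(R18) = 0.01898 S between n5,n0
  Y(R19) = 0.03937 S between n4,n5
  Y(R20) = 0.001280 S between n6,n1
  Itest: injects 0.18 A into n4 (from n2)
Assemble and solve the 6×6 MNA system:
  V(n1)=-0.3092  V(n2)=-0.9472  V(n3)=0.06975  V(n4)=0.4275  V(n5)=0.09751  V(n6)=0.07498

R_eq = 7.637 Ω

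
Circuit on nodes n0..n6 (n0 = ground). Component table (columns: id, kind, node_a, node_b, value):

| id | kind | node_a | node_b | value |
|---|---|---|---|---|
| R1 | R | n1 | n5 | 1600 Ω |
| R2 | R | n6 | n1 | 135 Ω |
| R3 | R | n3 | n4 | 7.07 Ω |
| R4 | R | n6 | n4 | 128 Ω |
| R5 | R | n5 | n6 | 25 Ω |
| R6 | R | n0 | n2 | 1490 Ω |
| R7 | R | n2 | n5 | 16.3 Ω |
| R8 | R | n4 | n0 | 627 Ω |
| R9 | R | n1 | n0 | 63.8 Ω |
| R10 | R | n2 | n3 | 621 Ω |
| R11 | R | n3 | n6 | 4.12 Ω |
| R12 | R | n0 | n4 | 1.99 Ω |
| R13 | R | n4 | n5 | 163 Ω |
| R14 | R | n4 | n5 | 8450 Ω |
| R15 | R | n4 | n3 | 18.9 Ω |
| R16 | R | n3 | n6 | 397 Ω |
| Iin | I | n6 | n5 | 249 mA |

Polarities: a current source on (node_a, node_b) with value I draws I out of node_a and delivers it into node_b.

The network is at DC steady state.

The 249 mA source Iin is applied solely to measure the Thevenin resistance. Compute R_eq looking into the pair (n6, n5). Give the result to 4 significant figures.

R_eq = 20.59 Ω

Element admittances at DC:
  Y(R1) = 0.0006250 S between n1,n5
  Y(R2) = 0.007407 S between n6,n1
  Y(R3) = 0.1414 S between n3,n4
  Y(R4) = 0.007812 S between n6,n4
  Y(R5) = 0.04000 S between n5,n6
  Y(R6) = 0.0006711 S between n0,n2
  Y(R7) = 0.06135 S between n2,n5
  Y(R8) = 0.001595 S between n4,n0
  Y(R9) = 0.01567 S between n1,n0
  Y(R10) = 0.001610 S between n2,n3
  Y(R11) = 0.2427 S between n3,n6
  Y(R12) = 0.5025 S between n0,n4
  Y(R13) = 0.006135 S between n4,n5
  Y(R14) = 0.0001183 S between n4,n5
  Y(R15) = 0.05291 S between n4,n3
  Y(R16) = 0.002519 S between n3,n6
  Iin: injects 0.249 A into n5 (from n6)
Assemble and solve the 6×6 MNA system:
  V(n1)=0.02503  V(n2)=4.626  V(n3)=-0.1669  V(n4)=-0.006937  V(n5)=4.803  V(n6)=-0.3251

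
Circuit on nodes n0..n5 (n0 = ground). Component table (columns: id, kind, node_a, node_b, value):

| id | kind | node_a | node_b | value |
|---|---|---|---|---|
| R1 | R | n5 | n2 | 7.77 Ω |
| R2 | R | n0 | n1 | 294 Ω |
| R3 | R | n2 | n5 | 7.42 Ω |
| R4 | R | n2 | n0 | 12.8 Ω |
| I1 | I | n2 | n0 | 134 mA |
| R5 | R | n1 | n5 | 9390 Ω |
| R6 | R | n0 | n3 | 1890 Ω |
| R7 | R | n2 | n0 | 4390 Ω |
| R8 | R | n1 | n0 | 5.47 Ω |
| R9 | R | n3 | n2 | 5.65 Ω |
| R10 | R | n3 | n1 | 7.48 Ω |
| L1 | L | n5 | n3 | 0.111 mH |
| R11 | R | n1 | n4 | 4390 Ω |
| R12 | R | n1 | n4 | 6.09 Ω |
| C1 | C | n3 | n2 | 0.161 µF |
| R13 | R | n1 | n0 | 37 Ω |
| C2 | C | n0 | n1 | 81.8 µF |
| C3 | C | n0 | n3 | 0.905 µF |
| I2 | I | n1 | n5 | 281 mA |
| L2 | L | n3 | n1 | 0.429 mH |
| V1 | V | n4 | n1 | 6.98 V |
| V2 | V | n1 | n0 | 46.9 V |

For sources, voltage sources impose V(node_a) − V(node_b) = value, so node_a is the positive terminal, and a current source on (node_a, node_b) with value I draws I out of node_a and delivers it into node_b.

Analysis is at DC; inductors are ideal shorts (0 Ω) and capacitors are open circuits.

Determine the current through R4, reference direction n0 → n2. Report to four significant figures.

MNA unknowns: 5 node voltages V₁..V_5 plus 4 source currents (L1, L2, V1, V2)
R1: Y=0.1287 on G[5,2]
R2: Y=0.003401 on G[0,1]
R3: Y=0.1348 on G[2,5]
R4: Y=0.07812 on G[2,0]
I1: z[2]−=0.134, z[0]+=0.134
R5: Y=0.0001065 on G[1,5]
R6: Y=0.0005291 on G[0,3]
R7: Y=0.0002278 on G[2,0]
R8: Y=0.1828 on G[1,0]
R9: Y=0.1770 on G[3,2]
R10: Y=0.1337 on G[3,1]
L1: row V5−V3=0, i_L1 at 5,3
R11: Y=0.0002278 on G[1,4]
R12: Y=0.1642 on G[1,4]
C1: Y=0.000 on G[3,2]
R13: Y=0.02703 on G[1,0]
C2: Y=0.000 on G[0,1]
C3: Y=0.000 on G[0,3]
I2: z[1]−=0.281, z[5]+=0.281
L2: row V3−V1=0, i_L2 at 3,1
V1: row V4−V1=6.98, i_V1 at 4,1
V2: row V1−V0=46.9, i_V2 at 1,0
solve → V1=46.90, V2=39.56, V3=46.90, V4=53.88, V5=46.90
aux → i_L1=-1.653, i_L2=-2.977, i_V1=-1.148, i_V2=-13.26

-3.091 A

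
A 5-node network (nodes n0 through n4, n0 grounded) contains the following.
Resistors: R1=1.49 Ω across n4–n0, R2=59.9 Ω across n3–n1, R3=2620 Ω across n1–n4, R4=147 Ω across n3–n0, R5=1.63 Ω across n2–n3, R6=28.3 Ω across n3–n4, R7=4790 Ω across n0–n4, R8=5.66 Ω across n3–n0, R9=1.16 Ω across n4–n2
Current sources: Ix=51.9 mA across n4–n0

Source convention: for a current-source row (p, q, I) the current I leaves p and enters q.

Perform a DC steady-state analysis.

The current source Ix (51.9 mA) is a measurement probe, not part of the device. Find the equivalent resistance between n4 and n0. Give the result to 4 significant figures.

R_eq = 1.255 Ω

Apply KCL at each of the 4 non-ground nodes and solve the resulting linear system.
Node n1: branches {R2, R3} → V_1 = -0.04492
Node n2: branches {R5, R9} → V_2 = -0.05655
Node n3: branches {R2, R4, R5, R6, R8} → V_3 = -0.04446
Node n4: branches {R1, R3, R6, R7, R9, Ix} → V_4 = -0.06516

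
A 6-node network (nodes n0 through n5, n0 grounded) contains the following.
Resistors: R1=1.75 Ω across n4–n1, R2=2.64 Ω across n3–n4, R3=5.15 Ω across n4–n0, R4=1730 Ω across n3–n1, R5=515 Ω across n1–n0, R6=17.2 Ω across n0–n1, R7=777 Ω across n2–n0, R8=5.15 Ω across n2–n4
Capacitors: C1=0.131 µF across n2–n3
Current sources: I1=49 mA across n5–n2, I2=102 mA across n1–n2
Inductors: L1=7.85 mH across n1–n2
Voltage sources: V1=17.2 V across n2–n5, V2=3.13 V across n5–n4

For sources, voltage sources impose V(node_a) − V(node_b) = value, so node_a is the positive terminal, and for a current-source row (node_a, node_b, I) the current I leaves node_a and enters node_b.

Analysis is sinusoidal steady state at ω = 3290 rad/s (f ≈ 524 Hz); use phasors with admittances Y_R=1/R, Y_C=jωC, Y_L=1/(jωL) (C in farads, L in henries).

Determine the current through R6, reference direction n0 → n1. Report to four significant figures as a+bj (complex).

Apply KCL at each of the 5 non-ground nodes and solve the resulting linear system.
Node n1: branches {R1, R4, R5, R6, I2, L1} → V_1 = -0.1598-0.9779j
Node n2: branches {C1, I1, R7, I2, R8, L1, V1} → V_2 = 20.25+0.3006j
Node n3: branches {R2, R4, C1} → V_3 = -0.08485+0.3217j
Node n4: branches {R1, R2, R3, R8, V2} → V_4 = -0.08476+0.3006j
Node n5: branches {I1, V1, V2} → V_5 = 3.045+0.3006j
Source currents: i(V1)=-3.872+0.7809j, i(V2)=-3.921+0.7809j

0.009288+0.05686j A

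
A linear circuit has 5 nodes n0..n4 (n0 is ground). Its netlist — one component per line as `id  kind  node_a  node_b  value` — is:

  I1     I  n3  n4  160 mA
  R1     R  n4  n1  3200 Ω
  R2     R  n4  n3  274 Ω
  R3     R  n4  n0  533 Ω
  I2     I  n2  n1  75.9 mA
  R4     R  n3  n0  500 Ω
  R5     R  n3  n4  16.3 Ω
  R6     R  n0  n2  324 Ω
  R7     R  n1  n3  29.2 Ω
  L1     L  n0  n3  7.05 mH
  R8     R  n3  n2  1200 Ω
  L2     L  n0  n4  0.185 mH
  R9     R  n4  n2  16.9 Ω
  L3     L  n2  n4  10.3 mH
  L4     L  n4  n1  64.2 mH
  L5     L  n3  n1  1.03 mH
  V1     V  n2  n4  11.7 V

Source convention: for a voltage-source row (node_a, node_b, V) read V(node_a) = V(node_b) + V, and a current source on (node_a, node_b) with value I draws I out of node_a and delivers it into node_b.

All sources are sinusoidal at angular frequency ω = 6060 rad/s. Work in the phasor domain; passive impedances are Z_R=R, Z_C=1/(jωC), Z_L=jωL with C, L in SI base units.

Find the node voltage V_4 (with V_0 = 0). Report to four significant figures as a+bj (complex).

Apply KCL at each of the 4 non-ground nodes and solve the resulting linear system.
Node n1: branches {R1, I2, R7, L4, L5} → V_1 = -0.8299+0.06565j
Node n2: branches {I2, R6, R8, R9, L3, V1} → V_2 = 11.72-0.02841j
Node n3: branches {I1, R2, R4, R5, R7, L1, R8, L5} → V_3 = -0.9400-0.3847j
Node n4: branches {I1, R1, R2, R3, R5, L2, R9, L3, L4, V1} → V_4 = 0.02365-0.02841j
Source currents: i(V1)=-0.8149+0.1872j

0.02365-0.02841j V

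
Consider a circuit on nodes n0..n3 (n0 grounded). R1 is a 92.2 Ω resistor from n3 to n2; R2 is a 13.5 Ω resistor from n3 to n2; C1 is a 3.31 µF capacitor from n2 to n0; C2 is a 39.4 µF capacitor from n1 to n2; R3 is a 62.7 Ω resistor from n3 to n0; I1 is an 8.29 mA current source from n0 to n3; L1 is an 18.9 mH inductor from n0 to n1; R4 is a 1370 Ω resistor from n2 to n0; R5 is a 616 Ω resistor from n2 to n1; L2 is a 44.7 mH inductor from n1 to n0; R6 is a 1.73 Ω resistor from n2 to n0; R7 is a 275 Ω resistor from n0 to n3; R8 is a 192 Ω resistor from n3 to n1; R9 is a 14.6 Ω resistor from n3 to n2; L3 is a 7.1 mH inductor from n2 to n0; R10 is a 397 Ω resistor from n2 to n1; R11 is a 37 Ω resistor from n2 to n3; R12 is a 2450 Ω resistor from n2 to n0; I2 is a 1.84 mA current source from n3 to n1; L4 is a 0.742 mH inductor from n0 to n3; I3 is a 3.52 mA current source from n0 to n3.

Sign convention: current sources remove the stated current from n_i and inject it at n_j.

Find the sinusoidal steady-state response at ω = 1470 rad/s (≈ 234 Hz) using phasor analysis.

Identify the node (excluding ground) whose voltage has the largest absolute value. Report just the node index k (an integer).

1

Element admittances at ω=1470 rad/s:
  Y(R1) = 0.01085+0.000j S between n3,n2
  Y(R2) = 0.07407+0.000j S between n3,n2
  Y(C1) = 0.000+0.004866j S between n2,n0
  Y(C2) = 0.000+0.05792j S between n1,n2
  Y(R3) = 0.01595+0.000j S between n3,n0
  I1: injects 0.00829 A into n3 (from n0)
  Y(L1) = 0.000-0.03599j S between n0,n1
  Y(R4) = 0.0007299+0.000j S between n2,n0
  Y(R5) = 0.001623+0.000j S between n2,n1
  Y(L2) = 0.000-0.01522j S between n1,n0
  Y(R6) = 0.5780+0.000j S between n2,n0
  Y(R7) = 0.003636+0.000j S between n0,n3
  Y(R8) = 0.005208+0.000j S between n3,n1
  Y(R9) = 0.06849+0.000j S between n3,n2
  Y(L3) = 0.000-0.09581j S between n2,n0
  Y(R10) = 0.002519+0.000j S between n2,n1
  Y(R11) = 0.02703+0.000j S between n2,n3
  Y(R12) = 0.0004082+0.000j S between n2,n0
  I2: injects 0.00184 A into n1 (from n3)
  Y(L4) = 0.000-0.9168j S between n0,n3
  I3: injects 0.00352 A into n3 (from n0)
Assemble and solve the 3×3 MNA system:
  V(n1)=0.1034-0.04148j  V(n2)=0.003444+0.01059j  V(n3)=0.0008275+0.01195j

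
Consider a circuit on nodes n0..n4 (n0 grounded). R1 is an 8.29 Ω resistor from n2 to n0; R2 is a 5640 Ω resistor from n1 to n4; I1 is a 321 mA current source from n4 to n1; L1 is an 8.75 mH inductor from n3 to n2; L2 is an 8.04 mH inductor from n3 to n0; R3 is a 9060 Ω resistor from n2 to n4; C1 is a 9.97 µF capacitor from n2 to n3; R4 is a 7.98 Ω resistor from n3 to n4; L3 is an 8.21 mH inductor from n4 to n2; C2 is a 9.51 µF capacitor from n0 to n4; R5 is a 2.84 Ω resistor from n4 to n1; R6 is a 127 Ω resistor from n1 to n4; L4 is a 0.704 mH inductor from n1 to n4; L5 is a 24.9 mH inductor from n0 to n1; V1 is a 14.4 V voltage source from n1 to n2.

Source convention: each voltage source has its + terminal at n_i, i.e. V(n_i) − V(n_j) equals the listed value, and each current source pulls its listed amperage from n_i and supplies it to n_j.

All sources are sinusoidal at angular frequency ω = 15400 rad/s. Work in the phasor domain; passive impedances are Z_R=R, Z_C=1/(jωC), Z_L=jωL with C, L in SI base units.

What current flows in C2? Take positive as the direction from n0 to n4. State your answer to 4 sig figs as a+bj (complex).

-0.9256-0.3606j A

Element admittances at ω=15400 rad/s:
  Y(R1) = 0.1206+0.000j S between n2,n0
  Y(R2) = 0.0001773+0.000j S between n1,n4
  I1: injects 0.321 A into n1 (from n4)
  Y(L1) = 0.000-0.007421j S between n3,n2
  Y(L2) = 0.000-0.008077j S between n3,n0
  Y(R3) = 0.0001104+0.000j S between n2,n4
  Y(C1) = 0.000+0.1535j S between n2,n3
  Y(R4) = 0.1253+0.000j S between n3,n4
  Y(L3) = 0.000-0.007909j S between n4,n2
  Y(C2) = 0.000+0.1465j S between n0,n4
  Y(R5) = 0.3521+0.000j S between n4,n1
  Y(R6) = 0.007874+0.000j S between n1,n4
  Y(L4) = 0.000-0.09224j S between n1,n4
  Y(L5) = 0.000-0.002608j S between n0,n1
  V1: constraint V(n1)−V(n2) = 14.4
Assemble and solve the 5×5 MNA system:
  V(n1)=7.435-3.125j  V(n2)=-6.965-3.125j  V(n3)=-4.429-9.563j  V(n4)=2.462-6.320j
  i(V1)=-1.757-0.6726j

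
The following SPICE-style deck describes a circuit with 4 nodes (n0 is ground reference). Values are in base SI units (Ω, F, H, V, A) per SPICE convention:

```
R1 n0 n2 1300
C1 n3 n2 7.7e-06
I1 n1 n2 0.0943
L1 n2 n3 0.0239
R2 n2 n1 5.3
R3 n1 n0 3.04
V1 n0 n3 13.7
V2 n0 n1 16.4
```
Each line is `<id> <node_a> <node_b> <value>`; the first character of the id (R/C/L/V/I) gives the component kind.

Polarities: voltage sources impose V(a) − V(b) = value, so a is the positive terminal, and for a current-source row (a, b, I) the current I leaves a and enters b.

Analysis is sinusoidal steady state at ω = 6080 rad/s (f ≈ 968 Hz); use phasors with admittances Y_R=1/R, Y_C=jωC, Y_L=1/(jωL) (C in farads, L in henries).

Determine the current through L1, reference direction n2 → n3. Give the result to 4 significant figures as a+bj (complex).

Element admittances at ω=6080 rad/s:
  Y(R1) = 0.0007692+0.000j S between n0,n2
  Y(C1) = 0.000+0.04682j S between n3,n2
  I1: injects 0.0943 A into n2 (from n1)
  Y(L1) = 0.000-0.006882j S between n2,n3
  Y(R2) = 0.1887+0.000j S between n2,n1
  Y(R3) = 0.3289+0.000j S between n1,n0
  V1: constraint V(n0)−V(n3) = 13.7
  V2: constraint V(n0)−V(n1) = 16.4
Assemble and solve the 5×5 MNA system:
  V(n1)=-16.40+0.000j  V(n2)=-15.74+0.4310j  V(n3)=-13.70+0.000j
  i(V1)=0.01721+0.08166j  i(V2)=-5.424-0.08133j

0.002966+0.01407j A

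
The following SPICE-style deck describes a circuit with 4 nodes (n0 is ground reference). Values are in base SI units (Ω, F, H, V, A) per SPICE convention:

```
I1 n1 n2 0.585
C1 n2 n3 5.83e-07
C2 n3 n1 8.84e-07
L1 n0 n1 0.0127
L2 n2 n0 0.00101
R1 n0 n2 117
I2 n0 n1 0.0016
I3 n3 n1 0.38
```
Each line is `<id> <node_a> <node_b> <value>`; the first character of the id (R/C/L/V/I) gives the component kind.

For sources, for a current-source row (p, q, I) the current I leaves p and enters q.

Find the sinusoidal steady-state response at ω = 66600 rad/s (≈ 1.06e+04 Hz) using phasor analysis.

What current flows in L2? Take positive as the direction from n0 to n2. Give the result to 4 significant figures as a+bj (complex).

0.01542-0.008179j A

Apply KCL at each of the 3 non-ground nodes and solve the resulting linear system.
Node n1: branches {I1, C2, L1, I2, I3} → V_1 = -0.5794+18.37j
Node n2: branches {I1, C1, L2, R1} → V_2 = -0.5502-1.037j
Node n3: branches {C1, C2, I3} → V_3 = -0.5678+14.55j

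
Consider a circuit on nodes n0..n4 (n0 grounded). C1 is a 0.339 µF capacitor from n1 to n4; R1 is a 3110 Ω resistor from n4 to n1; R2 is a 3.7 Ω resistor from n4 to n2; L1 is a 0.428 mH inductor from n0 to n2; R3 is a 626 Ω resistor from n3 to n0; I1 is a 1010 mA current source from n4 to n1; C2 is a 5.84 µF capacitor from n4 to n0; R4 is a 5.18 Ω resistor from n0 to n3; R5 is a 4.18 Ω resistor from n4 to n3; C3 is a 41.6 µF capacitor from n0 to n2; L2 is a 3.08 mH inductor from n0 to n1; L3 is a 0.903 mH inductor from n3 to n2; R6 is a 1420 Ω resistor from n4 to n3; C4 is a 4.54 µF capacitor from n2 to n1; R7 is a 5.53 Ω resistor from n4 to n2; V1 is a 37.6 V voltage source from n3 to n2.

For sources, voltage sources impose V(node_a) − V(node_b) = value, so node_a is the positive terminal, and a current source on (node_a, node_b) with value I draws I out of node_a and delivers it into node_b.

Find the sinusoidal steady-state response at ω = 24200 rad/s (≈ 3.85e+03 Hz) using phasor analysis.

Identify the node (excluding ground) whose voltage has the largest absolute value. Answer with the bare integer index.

MNA unknowns: 4 node voltages V₁..V_4 plus 1 source current (V1)
C1: Y=0.000+0.008204j on G[1,4]
R1: Y=0.0003215+0.000j on G[4,1]
R2: Y=0.2703+0.000j on G[4,2]
L1: Y=0.000-0.09655j on G[0,2]
R3: Y=0.001597+0.000j on G[3,0]
I1: z[4]−=1.01, z[1]+=1.01
C2: Y=0.000+0.1413j on G[4,0]
R4: Y=0.1931+0.000j on G[0,3]
R5: Y=0.2392+0.000j on G[4,3]
C3: Y=0.000+1.007j on G[0,2]
L2: Y=0.000-0.01342j on G[0,1]
L3: Y=0.000-0.04576j on G[3,2]
R6: Y=0.0007042+0.000j on G[4,3]
C4: Y=0.000+0.1099j on G[2,1]
R7: Y=0.1808+0.000j on G[4,2]
V1: row V3−V2=37.6, i_V1 at 3,2
solve → V1=-2.328-2.331j, V2=-2.958+6.668j, V3=34.64+6.668j, V4=9.643+4.550j
aux → i_V1=-12.74-0.08527j

3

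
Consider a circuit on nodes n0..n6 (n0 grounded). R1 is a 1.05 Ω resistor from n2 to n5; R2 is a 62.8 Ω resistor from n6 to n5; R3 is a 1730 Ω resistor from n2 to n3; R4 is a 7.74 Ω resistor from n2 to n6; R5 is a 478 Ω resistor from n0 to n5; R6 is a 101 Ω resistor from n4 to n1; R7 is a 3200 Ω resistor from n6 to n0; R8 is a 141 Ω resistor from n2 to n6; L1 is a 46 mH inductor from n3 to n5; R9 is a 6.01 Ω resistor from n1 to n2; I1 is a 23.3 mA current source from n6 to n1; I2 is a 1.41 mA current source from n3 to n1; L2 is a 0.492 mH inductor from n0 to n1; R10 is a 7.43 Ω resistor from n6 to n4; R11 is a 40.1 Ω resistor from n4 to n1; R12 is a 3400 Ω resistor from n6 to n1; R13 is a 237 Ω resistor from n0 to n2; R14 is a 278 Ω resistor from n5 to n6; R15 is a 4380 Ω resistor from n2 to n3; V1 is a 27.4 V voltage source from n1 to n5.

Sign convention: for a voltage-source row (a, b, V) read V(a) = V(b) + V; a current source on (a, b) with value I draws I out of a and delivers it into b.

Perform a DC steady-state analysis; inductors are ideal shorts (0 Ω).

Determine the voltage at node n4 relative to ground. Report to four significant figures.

-15.87 V

Element admittances at DC:
  Y(R1) = 0.9524 S between n2,n5
  Y(R2) = 0.01592 S between n6,n5
  Y(R3) = 0.0005780 S between n2,n3
  Y(R4) = 0.1292 S between n2,n6
  Y(R5) = 0.002092 S between n0,n5
  Y(R6) = 0.009901 S between n4,n1
  Y(R7) = 0.0003125 S between n6,n0
  Y(R8) = 0.007092 S between n2,n6
  L1: short n3↔n5 (DC inductor)
  Y(R9) = 0.1664 S between n1,n2
  I1: injects 0.0233 A into n1 (from n6)
  I2: injects 0.00141 A into n1 (from n3)
  L2: short n0↔n1 (DC inductor)
  Y(R10) = 0.1346 S between n6,n4
  Y(R11) = 0.02494 S between n4,n1
  Y(R12) = 0.0002941 S between n6,n1
  Y(R13) = 0.004219 S between n0,n2
  Y(R14) = 0.003597 S between n5,n6
  Y(R15) = 0.0002283 S between n2,n3
  V1: constraint V(n1)−V(n5) = 27.4
Assemble and solve the 9×9 MNA system:
  V(n1)=0.000  V(n2)=-22.89  V(n3)=-27.40  V(n4)=-15.87  V(n5)=-27.40  V(n6)=-19.98
  i(L1)=0.002229  i(L2)=-0.1601  i(V1)=-4.502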